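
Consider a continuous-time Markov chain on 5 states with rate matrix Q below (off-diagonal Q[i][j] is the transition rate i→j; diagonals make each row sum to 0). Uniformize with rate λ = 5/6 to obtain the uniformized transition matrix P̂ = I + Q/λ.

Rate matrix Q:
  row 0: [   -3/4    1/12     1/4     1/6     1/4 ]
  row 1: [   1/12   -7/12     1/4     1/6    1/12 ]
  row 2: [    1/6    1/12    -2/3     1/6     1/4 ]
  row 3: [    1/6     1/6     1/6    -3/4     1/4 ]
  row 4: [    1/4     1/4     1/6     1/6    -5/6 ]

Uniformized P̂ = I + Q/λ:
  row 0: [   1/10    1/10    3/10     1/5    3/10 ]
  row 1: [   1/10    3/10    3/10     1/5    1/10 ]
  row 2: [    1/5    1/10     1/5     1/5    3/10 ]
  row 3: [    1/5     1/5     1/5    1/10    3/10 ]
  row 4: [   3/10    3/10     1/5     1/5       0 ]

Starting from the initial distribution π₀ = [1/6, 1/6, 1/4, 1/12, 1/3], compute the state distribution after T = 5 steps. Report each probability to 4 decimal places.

π = [0.1821, 0.1978, 0.2379, 0.1818, 0.2003]

t=0: π = [0.1667, 0.1667, 0.2500, 0.0833, 0.3333]
t=1: π = [0.2000, 0.2083, 0.2333, 0.1917, 0.1667]
t=2: π = [0.1758, 0.1942, 0.2408, 0.1808, 0.2083]
t=3: π = [0.1838, 0.1986, 0.2370, 0.1819, 0.1987]
t=4: π = [0.1816, 0.1976, 0.2382, 0.1818, 0.2007]
t=5: π = [0.1821, 0.1978, 0.2379, 0.1818, 0.2003]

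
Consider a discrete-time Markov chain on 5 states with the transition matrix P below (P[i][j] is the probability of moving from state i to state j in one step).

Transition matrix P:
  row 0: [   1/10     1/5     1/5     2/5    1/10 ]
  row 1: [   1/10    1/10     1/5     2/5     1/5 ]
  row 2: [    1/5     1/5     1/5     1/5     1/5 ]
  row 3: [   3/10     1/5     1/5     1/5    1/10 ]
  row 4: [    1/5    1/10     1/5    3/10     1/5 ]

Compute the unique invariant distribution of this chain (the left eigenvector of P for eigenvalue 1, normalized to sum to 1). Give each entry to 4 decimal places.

Balance equations π_j = Σ_i π_i·P[i][j]:
  π_0 = 1/10·π_0 + 1/10·π_1 + 1/5·π_2 + 3/10·π_3 + 1/5·π_4
  π_1 = 1/5·π_0 + 1/10·π_1 + 1/5·π_2 + 1/5·π_3 + 1/10·π_4
  π_2 = 1/5·π_0 + 1/5·π_1 + 1/5·π_2 + 1/5·π_3 + 1/5·π_4
  π_3 = 2/5·π_0 + 2/5·π_1 + 1/5·π_2 + 1/5·π_3 + 3/10·π_4
  normalize: π_0 + π_1 + π_2 + π_3 + π_4 = 1
Solving the linear system gives exactly π = [289/1500, 21/125, 1/5, 431/1500, 19/125].

π = [0.1927, 0.1680, 0.2000, 0.2873, 0.1520]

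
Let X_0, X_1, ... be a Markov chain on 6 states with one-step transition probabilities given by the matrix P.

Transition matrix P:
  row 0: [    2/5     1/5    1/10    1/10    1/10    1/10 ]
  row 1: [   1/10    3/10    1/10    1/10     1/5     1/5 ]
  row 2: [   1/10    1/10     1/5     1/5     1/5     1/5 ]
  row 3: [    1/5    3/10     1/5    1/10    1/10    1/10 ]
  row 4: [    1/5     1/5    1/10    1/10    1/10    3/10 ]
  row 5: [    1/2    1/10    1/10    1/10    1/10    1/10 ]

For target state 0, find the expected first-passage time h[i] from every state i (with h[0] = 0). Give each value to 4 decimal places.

First-step conditioning: h[0] = 0; for i ≠ 0, h[i] = 1 + Σ_k P[i][k]·h[k].
  h[1] = 1 + 3/10·h[1] + 1/10·h[2] + 1/10·h[3] + 1/5·h[4] + 1/5·h[5]
  h[2] = 1 + 1/10·h[1] + 1/5·h[2] + 1/5·h[3] + 1/5·h[4] + 1/5·h[5]
  h[3] = 1 + 3/10·h[1] + 1/5·h[2] + 1/10·h[3] + 1/10·h[4] + 1/10·h[5]
  h[4] = 1 + 1/5·h[1] + 1/10·h[2] + 1/10·h[3] + 1/10·h[4] + 3/10·h[5]
  h[5] = 1 + 1/10·h[1] + 1/10·h[2] + 1/10·h[3] + 1/10·h[4] + 1/10·h[5]
Solving the 5×5 linear system over states ≠ 0 gives exactly h = [0, 54290/10911, 17990/3637, 51410/10911, 47615/10911, 35155/10911] (h[0] = 0 is the target).

h = [0.0000, 4.9757, 4.9464, 4.7118, 4.3639, 3.2220]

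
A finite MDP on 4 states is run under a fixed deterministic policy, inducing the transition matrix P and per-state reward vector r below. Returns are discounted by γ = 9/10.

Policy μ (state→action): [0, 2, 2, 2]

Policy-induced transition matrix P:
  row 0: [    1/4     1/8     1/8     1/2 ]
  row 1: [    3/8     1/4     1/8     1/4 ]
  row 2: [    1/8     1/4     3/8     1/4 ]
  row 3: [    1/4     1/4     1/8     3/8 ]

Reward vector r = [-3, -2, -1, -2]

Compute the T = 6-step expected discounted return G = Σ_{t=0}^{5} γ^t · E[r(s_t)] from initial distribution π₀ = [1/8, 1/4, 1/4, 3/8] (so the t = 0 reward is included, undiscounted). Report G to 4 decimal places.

G = -9.5460

t=0: π = [0.1250, 0.2500, 0.2500, 0.3750], E[r] = -1.8750, γ^t·E[r] = -1.875000, running G = -1.875000
t=1: π = [0.2500, 0.2344, 0.1875, 0.3281], E[r] = -2.0625, γ^t·E[r] = -1.856250, running G = -3.731250
t=2: π = [0.2559, 0.2188, 0.1719, 0.3535], E[r] = -2.0840, γ^t·E[r] = -1.688027, running G = -5.419277
t=3: π = [0.2559, 0.2180, 0.1680, 0.3582], E[r] = -2.0879, γ^t·E[r] = -1.522072, running G = -6.941350
t=4: π = [0.2563, 0.2180, 0.1670, 0.3587], E[r] = -2.0893, γ^t·E[r] = -1.370766, running G = -8.312116
t=5: π = [0.2564, 0.2180, 0.1667, 0.3589], E[r] = -2.0896, γ^t·E[r] = -1.233906, running G = -9.546021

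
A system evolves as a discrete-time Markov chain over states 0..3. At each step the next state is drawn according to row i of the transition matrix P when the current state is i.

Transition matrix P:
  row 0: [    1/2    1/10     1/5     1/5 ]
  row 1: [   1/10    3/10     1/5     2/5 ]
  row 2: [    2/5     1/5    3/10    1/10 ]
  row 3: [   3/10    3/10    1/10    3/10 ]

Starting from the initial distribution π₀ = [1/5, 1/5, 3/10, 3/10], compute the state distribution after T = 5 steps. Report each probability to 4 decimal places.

π = [0.3463, 0.2113, 0.1947, 0.2476]

t=0: π = [0.2000, 0.2000, 0.3000, 0.3000]
t=1: π = [0.3300, 0.2300, 0.2000, 0.2400]
t=2: π = [0.3400, 0.2140, 0.1960, 0.2500]
t=3: π = [0.3448, 0.2124, 0.1946, 0.2482]
t=4: π = [0.3459, 0.2116, 0.1946, 0.2478]
t=5: π = [0.3463, 0.2113, 0.1947, 0.2476]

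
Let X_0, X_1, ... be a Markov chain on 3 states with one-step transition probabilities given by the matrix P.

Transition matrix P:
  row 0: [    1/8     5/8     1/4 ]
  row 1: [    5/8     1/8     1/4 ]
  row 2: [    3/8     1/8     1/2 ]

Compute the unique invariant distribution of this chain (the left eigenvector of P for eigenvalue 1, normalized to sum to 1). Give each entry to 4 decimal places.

π = [0.3611, 0.3056, 0.3333]

Balance equations π_j = Σ_i π_i·P[i][j]:
  π_0 = 1/8·π_0 + 5/8·π_1 + 3/8·π_2
  π_1 = 5/8·π_0 + 1/8·π_1 + 1/8·π_2
  normalize: π_0 + π_1 + π_2 = 1
Solving the linear system gives exactly π = [13/36, 11/36, 1/3].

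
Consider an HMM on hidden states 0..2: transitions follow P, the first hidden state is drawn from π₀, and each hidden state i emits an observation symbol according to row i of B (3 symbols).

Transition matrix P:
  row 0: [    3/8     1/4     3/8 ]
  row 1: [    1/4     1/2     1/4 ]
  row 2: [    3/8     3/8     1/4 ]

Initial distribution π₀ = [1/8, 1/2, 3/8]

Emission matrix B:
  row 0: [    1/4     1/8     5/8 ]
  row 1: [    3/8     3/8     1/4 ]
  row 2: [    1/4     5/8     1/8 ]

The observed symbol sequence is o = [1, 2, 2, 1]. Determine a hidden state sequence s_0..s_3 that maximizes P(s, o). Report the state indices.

t=0: δ = [1.562e-02, 1.875e-01, 2.344e-01]  (obs o_0=1)
t=1: δ = [5.493e-02, 2.344e-02, 7.324e-03]  ψ = [2, 1, 2]  (obs o_1=2)
t=2: δ = [1.287e-02, 3.433e-03, 2.575e-03]  ψ = [0, 0, 0]  (obs o_2=2)
t=3: δ = [6.035e-04, 1.207e-03, 3.017e-03]  ψ = [0, 0, 0]  (obs o_3=1)
backtrack: best end state = 2; path = [2, 0, 0, 2]

path = [2, 0, 0, 2]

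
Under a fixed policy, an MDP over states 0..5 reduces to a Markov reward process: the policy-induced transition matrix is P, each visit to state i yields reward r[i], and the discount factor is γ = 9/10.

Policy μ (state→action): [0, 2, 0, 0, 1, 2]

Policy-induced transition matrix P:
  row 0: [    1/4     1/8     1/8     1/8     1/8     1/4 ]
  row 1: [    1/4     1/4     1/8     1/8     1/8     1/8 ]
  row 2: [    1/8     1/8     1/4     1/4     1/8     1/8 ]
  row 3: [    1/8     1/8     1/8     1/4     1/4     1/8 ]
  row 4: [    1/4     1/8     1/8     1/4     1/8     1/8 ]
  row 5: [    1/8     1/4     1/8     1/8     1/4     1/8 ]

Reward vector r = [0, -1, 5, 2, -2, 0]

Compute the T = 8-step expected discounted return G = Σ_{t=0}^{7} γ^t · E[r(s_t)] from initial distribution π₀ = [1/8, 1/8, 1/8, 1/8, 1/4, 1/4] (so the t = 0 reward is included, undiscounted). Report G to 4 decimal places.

G = 2.9980

t=0: π = [0.1250, 0.1250, 0.1250, 0.1250, 0.2500, 0.2500], E[r] = 0.2500, γ^t·E[r] = 0.250000, running G = 0.250000
t=1: π = [0.1875, 0.1719, 0.1406, 0.1875, 0.1719, 0.1406], E[r] = 0.5625, γ^t·E[r] = 0.506250, running G = 0.756250
t=2: π = [0.1914, 0.1641, 0.1426, 0.1875, 0.1660, 0.1484], E[r] = 0.5918, γ^t·E[r] = 0.479355, running G = 1.235605
t=3: π = [0.1902, 0.1641, 0.1428, 0.1870, 0.1670, 0.1489], E[r] = 0.5901, γ^t·E[r] = 0.430174, running G = 1.665780
t=4: π = [0.1902, 0.1641, 0.1429, 0.1871, 0.1670, 0.1488], E[r] = 0.5904, γ^t·E[r] = 0.387337, running G = 2.053116
t=5: π = [0.1902, 0.1641, 0.1429, 0.1871, 0.1670, 0.1488], E[r] = 0.5904, γ^t·E[r] = 0.348648, running G = 2.401765
t=6: π = [0.1902, 0.1641, 0.1429, 0.1871, 0.1670, 0.1488], E[r] = 0.5904, γ^t·E[r] = 0.313786, running G = 2.715550
t=7: π = [0.1902, 0.1641, 0.1429, 0.1871, 0.1670, 0.1488], E[r] = 0.5904, γ^t·E[r] = 0.282408, running G = 2.997958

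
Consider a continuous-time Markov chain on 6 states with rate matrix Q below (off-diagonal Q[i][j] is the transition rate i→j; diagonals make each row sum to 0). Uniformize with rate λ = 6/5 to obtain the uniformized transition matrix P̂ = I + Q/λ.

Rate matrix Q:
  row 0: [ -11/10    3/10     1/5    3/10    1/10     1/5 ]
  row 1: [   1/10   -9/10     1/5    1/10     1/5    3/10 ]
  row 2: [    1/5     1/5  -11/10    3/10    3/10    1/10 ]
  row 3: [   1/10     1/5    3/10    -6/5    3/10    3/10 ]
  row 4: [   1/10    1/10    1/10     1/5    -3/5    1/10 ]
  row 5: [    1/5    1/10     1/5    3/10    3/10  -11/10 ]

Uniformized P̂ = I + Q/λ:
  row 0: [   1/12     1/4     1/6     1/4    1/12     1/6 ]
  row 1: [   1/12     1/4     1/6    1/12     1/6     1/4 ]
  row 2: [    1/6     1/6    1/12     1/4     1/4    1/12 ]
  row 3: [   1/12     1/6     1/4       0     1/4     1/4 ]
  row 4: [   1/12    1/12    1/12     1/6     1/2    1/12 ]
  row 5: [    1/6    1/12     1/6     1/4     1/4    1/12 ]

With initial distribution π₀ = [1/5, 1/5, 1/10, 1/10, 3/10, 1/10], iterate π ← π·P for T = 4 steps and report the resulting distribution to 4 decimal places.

π = [0.1073, 0.1520, 0.1438, 0.1601, 0.2922, 0.1445]

t=0: π = [0.2000, 0.2000, 0.1000, 0.1000, 0.3000, 0.1000]
t=1: π = [0.1000, 0.1667, 0.1417, 0.1667, 0.2750, 0.1500]
t=2: π = [0.1076, 0.1535, 0.1458, 0.1576, 0.2882, 0.1472]
t=3: π = [0.1078, 0.1521, 0.1436, 0.1610, 0.2913, 0.1442]
t=4: π = [0.1073, 0.1520, 0.1438, 0.1601, 0.2922, 0.1445]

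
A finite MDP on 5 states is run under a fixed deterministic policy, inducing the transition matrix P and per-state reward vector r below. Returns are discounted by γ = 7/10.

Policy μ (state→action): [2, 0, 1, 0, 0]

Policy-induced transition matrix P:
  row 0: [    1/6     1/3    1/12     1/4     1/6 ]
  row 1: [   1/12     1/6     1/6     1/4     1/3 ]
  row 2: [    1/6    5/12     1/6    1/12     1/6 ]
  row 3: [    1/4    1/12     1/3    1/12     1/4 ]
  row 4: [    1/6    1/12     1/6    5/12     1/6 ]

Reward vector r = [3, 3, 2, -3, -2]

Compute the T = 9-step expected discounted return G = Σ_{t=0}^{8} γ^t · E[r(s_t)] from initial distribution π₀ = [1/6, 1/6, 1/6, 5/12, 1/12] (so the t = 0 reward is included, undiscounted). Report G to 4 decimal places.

t=0: π = [0.1667, 0.1667, 0.1667, 0.4167, 0.0833], E[r] = -0.0833, γ^t·E[r] = -0.083333, running G = -0.083333
t=1: π = [0.1875, 0.1944, 0.2222, 0.1667, 0.2292], E[r] = 0.6319, γ^t·E[r] = 0.442361, running G = 0.359028
t=2: π = [0.1644, 0.2205, 0.1788, 0.2234, 0.2130], E[r] = 0.4161, γ^t·E[r] = 0.203883, running G = 0.562911
t=3: π = [0.1669, 0.2024, 0.1902, 0.2185, 0.2220], E[r] = 0.3889, γ^t·E[r] = 0.133389, running G = 0.696300
t=4: π = [0.1680, 0.2053, 0.1892, 0.2189, 0.2186], E[r] = 0.4044, γ^t·E[r] = 0.097105, running G = 0.793405
t=5: π = [0.1678, 0.2055, 0.1891, 0.2184, 0.2191], E[r] = 0.4047, γ^t·E[r] = 0.068012, running G = 0.861417
t=6: π = [0.1677, 0.2055, 0.1891, 0.2186, 0.2191], E[r] = 0.4038, γ^t·E[r] = 0.047502, running G = 0.908919
t=7: π = [0.1678, 0.2054, 0.1891, 0.2186, 0.2191], E[r] = 0.4038, γ^t·E[r] = 0.033256, running G = 0.942175
t=8: π = [0.1678, 0.2054, 0.1891, 0.2186, 0.2191], E[r] = 0.4039, γ^t·E[r] = 0.023282, running G = 0.965457

G = 0.9655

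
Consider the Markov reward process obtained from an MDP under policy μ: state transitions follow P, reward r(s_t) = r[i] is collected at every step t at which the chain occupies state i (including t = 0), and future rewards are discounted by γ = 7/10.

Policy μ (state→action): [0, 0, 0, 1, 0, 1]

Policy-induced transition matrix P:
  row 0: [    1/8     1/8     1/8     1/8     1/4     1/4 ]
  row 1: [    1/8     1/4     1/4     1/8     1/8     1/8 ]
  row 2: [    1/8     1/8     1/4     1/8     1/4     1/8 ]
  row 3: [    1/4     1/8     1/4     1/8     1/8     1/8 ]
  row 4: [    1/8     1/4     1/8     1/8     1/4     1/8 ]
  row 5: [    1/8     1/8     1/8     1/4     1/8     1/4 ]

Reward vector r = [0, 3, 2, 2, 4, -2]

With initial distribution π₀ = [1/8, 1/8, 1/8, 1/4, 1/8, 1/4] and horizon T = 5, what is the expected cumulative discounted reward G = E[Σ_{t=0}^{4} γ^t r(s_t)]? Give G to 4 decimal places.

G = 3.8931

t=0: π = [0.1250, 0.1250, 0.1250, 0.2500, 0.1250, 0.2500], E[r] = 1.1250, γ^t·E[r] = 1.125000, running G = 1.125000
t=1: π = [0.1563, 0.1563, 0.1875, 0.1563, 0.1719, 0.1719], E[r] = 1.5000, γ^t·E[r] = 1.050000, running G = 2.175000
t=2: π = [0.1445, 0.1660, 0.1875, 0.1465, 0.1895, 0.1660], E[r] = 1.5918, γ^t·E[r] = 0.779980, running G = 2.954980
t=3: π = [0.1433, 0.1694, 0.1875, 0.1458, 0.1902, 0.1638], E[r] = 1.6079, γ^t·E[r] = 0.551513, running G = 3.506494
t=4: π = [0.1432, 0.1700, 0.1878, 0.1455, 0.1901, 0.1634], E[r] = 1.6102, γ^t·E[r] = 0.386609, running G = 3.893102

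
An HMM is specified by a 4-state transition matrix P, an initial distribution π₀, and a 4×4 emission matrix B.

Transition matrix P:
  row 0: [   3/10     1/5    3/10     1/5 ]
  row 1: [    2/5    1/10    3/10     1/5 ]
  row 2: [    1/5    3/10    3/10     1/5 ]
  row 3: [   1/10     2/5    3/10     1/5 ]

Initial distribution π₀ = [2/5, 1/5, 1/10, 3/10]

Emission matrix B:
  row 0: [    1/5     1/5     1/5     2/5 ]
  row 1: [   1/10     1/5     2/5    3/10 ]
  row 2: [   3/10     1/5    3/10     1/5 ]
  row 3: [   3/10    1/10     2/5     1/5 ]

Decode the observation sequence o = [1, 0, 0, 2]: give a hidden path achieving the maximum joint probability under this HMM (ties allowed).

t=0: δ = [8.000e-02, 4.000e-02, 2.000e-02, 3.000e-02]  (obs o_0=1)
t=1: δ = [4.800e-03, 1.600e-03, 7.200e-03, 4.800e-03]  ψ = [0, 0, 0, 0]  (obs o_1=0)
t=2: δ = [2.880e-04, 2.160e-04, 6.480e-04, 4.320e-04]  ψ = [0, 2, 2, 2]  (obs o_2=0)
t=3: δ = [2.592e-05, 7.776e-05, 5.832e-05, 5.184e-05]  ψ = [2, 2, 2, 2]  (obs o_3=2)
backtrack: best end state = 1; path = [0, 2, 2, 1]

path = [0, 2, 2, 1]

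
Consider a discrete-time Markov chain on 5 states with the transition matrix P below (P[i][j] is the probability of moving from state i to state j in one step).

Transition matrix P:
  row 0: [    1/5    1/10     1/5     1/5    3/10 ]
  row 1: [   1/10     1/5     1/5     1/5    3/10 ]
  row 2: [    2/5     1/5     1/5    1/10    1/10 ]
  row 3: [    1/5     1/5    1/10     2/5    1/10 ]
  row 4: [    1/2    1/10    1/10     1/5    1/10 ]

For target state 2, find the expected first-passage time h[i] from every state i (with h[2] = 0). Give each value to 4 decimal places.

First-step conditioning: h[2] = 0; for i ≠ 2, h[i] = 1 + Σ_k P[i][k]·h[k].
  h[0] = 1 + 1/5·h[0] + 1/10·h[1] + 1/5·h[3] + 3/10·h[4]
  h[1] = 1 + 1/10·h[0] + 1/5·h[1] + 1/5·h[3] + 3/10·h[4]
  h[3] = 1 + 1/5·h[0] + 1/5·h[1] + 2/5·h[3] + 1/10·h[4]
  h[4] = 1 + 1/2·h[0] + 1/10·h[1] + 1/5·h[3] + 1/10·h[4]
Solving the 4×4 linear system over states ≠ 2 gives exactly h = [240/37, 240/37, 0, 265/37, 260/37] (h[2] = 0 is the target).

h = [6.4865, 6.4865, 0.0000, 7.1622, 7.0270]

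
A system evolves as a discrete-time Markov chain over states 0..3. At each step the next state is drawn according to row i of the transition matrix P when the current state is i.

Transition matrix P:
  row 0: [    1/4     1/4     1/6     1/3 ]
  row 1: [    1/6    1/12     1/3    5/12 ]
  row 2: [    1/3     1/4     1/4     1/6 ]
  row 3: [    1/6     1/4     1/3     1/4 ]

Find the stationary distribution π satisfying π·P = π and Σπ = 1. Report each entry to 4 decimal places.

π = [0.2313, 0.2143, 0.2721, 0.2823]

Balance equations π_j = Σ_i π_i·P[i][j]:
  π_0 = 1/4·π_0 + 1/6·π_1 + 1/3·π_2 + 1/6·π_3
  π_1 = 1/4·π_0 + 1/12·π_1 + 1/4·π_2 + 1/4·π_3
  π_2 = 1/6·π_0 + 1/3·π_1 + 1/4·π_2 + 1/3·π_3
  normalize: π_0 + π_1 + π_2 + π_3 = 1
Solving the linear system gives exactly π = [34/147, 3/14, 40/147, 83/294].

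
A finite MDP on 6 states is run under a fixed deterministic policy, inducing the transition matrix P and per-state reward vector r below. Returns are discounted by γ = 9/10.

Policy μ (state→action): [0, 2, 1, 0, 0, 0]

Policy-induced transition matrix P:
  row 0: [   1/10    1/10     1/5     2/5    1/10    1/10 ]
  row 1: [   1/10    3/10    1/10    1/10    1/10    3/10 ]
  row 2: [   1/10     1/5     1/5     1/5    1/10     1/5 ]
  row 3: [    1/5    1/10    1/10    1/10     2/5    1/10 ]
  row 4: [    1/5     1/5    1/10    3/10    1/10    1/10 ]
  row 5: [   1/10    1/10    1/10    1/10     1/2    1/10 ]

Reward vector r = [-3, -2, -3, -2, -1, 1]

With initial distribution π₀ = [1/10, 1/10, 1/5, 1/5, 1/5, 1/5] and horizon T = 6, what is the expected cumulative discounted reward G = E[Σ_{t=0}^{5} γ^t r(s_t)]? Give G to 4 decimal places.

t=0: π = [0.1000, 0.1000, 0.2000, 0.2000, 0.2000, 0.2000], E[r] = -1.5000, γ^t·E[r] = -1.500000, running G = -1.500000
t=1: π = [0.1400, 0.1600, 0.1300, 0.1900, 0.2400, 0.1400], E[r] = -1.6100, γ^t·E[r] = -1.449000, running G = -2.949000
t=2: π = [0.1430, 0.1690, 0.1270, 0.2030, 0.2130, 0.1450], E[r] = -1.6220, γ^t·E[r] = -1.313820, running G = -4.262820
t=3: π = [0.1416, 0.1678, 0.1270, 0.1982, 0.2189, 0.1465], E[r] = -1.6102, γ^t·E[r] = -1.173836, running G = -5.436656
t=4: π = [0.1417, 0.1682, 0.1269, 0.1990, 0.2181, 0.1463], E[r] = -1.6117, γ^t·E[r] = -1.057456, running G = -6.494112
t=5: π = [0.1417, 0.1681, 0.1269, 0.1988, 0.2182, 0.1463], E[r] = -1.6114, γ^t·E[r] = -0.951527, running G = -7.445639

G = -7.4456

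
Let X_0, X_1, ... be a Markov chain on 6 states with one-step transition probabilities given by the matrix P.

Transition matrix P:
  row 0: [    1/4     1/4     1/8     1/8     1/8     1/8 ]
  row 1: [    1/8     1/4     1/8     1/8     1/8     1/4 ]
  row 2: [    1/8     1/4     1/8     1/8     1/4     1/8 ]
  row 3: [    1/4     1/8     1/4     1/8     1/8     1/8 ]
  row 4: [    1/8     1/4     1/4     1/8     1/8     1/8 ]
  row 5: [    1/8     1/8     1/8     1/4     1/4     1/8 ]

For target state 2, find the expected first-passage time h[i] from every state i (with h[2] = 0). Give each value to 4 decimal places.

h = [6.2116, 6.1878, 0.0000, 5.4382, 5.4352, 6.0209]

First-step conditioning: h[2] = 0; for i ≠ 2, h[i] = 1 + Σ_k P[i][k]·h[k].
  h[0] = 1 + 1/4·h[0] + 1/4·h[1] + 1/8·h[3] + 1/8·h[4] + 1/8·h[5]
  h[1] = 1 + 1/8·h[0] + 1/4·h[1] + 1/8·h[3] + 1/8·h[4] + 1/4·h[5]
  h[3] = 1 + 1/4·h[0] + 1/8·h[1] + 1/8·h[3] + 1/8·h[4] + 1/8·h[5]
  h[4] = 1 + 1/8·h[0] + 1/4·h[1] + 1/8·h[3] + 1/8·h[4] + 1/8·h[5]
  h[5] = 1 + 1/8·h[0] + 1/8·h[1] + 1/4·h[3] + 1/4·h[4] + 1/8·h[5]
Solving the 5×5 linear system over states ≠ 2 gives exactly h = [4168/671, 4152/671, 0, 3649/671, 3647/671, 4040/671] (h[2] = 0 is the target).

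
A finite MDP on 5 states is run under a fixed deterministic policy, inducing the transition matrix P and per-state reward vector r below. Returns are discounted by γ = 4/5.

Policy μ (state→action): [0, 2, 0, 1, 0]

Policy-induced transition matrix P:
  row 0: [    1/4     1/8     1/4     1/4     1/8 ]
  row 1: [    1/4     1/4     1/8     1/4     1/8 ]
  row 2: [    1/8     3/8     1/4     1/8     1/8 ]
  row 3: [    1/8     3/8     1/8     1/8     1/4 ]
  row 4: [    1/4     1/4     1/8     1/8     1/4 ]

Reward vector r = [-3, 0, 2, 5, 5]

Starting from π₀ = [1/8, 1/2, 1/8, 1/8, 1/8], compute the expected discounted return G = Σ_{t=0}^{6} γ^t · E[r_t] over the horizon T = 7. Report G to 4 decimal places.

G = 5.5117

t=0: π = [0.1250, 0.5000, 0.1250, 0.1250, 0.1250], E[r] = 1.1250, γ^t·E[r] = 1.125000, running G = 1.125000
t=1: π = [0.2188, 0.2656, 0.1563, 0.2031, 0.1563], E[r] = 1.4531, γ^t·E[r] = 1.162500, running G = 2.287500
t=2: π = [0.2051, 0.2676, 0.1719, 0.1855, 0.1699], E[r] = 1.5059, γ^t·E[r] = 0.963750, running G = 3.251250
t=3: π = [0.2053, 0.2690, 0.1721, 0.1841, 0.1694], E[r] = 1.4958, γ^t·E[r] = 0.765875, running G = 4.017125
t=4: π = [0.2055, 0.2689, 0.1722, 0.1843, 0.1692], E[r] = 1.4954, γ^t·E[r] = 0.612500, running G = 4.629625
t=5: π = [0.2054, 0.2689, 0.1722, 0.1843, 0.1692], E[r] = 1.4955, γ^t·E[r] = 0.490039, running G = 5.119664
t=6: π = [0.2054, 0.2689, 0.1722, 0.1843, 0.1692], E[r] = 1.4955, γ^t·E[r] = 0.392028, running G = 5.511692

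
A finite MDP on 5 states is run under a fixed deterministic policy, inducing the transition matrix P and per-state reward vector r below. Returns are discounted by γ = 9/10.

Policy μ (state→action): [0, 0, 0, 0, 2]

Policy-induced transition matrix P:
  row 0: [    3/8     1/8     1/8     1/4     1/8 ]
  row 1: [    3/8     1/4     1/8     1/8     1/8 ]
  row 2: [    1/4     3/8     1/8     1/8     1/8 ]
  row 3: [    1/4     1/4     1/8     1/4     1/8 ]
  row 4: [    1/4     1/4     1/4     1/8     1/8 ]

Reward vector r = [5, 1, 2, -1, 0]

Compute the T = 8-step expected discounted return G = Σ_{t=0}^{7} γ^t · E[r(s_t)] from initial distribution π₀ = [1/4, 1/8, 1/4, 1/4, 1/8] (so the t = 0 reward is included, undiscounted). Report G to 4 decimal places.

t=0: π = [0.2500, 0.1250, 0.2500, 0.2500, 0.1250], E[r] = 1.6250, γ^t·E[r] = 1.625000, running G = 1.625000
t=1: π = [0.2969, 0.2500, 0.1406, 0.1875, 0.1250], E[r] = 1.8281, γ^t·E[r] = 1.645313, running G = 3.270313
t=2: π = [0.3184, 0.2305, 0.1406, 0.1855, 0.1250], E[r] = 1.9180, γ^t·E[r] = 1.553555, running G = 4.823867
t=3: π = [0.3186, 0.2278, 0.1406, 0.1880, 0.1250], E[r] = 1.9141, γ^t·E[r] = 1.395352, running G = 6.219219
t=4: π = [0.3183, 0.2278, 0.1406, 0.1883, 0.1250], E[r] = 1.9122, γ^t·E[r] = 1.254575, running G = 7.473794
t=5: π = [0.3183, 0.2278, 0.1406, 0.1883, 0.1250], E[r] = 1.9120, γ^t·E[r] = 1.129014, running G = 8.602808
t=6: π = [0.3183, 0.2278, 0.1406, 0.1883, 0.1250], E[r] = 1.9120, γ^t·E[r] = 1.016117, running G = 9.618924
t=7: π = [0.3183, 0.2278, 0.1406, 0.1883, 0.1250], E[r] = 1.9120, γ^t·E[r] = 0.914507, running G = 10.533431

G = 10.5334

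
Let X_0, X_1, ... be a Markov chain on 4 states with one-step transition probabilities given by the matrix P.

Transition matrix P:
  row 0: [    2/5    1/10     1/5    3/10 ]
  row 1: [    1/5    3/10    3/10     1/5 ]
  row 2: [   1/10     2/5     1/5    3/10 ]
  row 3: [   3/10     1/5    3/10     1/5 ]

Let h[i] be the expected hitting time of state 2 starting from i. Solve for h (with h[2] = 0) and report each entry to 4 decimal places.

First-step conditioning: h[2] = 0; for i ≠ 2, h[i] = 1 + Σ_k P[i][k]·h[k].
  h[0] = 1 + 2/5·h[0] + 1/10·h[1] + 3/10·h[3]
  h[1] = 1 + 1/5·h[0] + 3/10·h[1] + 1/5·h[3]
  h[3] = 1 + 3/10·h[0] + 1/5·h[1] + 1/5·h[3]
Solving the 3×3 linear system over states ≠ 2 gives exactly h = [178/43, 158/43, 0, 160/43] (h[2] = 0 is the target).

h = [4.1395, 3.6744, 0.0000, 3.7209]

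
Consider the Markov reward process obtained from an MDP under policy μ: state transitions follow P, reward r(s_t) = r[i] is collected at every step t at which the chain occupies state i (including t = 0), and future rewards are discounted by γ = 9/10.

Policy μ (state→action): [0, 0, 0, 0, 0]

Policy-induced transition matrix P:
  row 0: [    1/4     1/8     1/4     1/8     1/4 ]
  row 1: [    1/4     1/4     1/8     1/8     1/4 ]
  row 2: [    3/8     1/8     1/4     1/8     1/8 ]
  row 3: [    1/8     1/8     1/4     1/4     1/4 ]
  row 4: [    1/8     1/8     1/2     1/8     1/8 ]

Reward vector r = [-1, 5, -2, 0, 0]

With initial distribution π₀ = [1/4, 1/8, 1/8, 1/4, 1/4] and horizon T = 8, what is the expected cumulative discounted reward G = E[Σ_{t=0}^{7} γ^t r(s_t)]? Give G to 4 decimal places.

G = -0.3013

t=0: π = [0.2500, 0.1250, 0.1250, 0.2500, 0.2500], E[r] = 0.1250, γ^t·E[r] = 0.125000, running G = 0.125000
t=1: π = [0.2031, 0.1406, 0.2969, 0.1563, 0.2031], E[r] = -0.0938, γ^t·E[r] = -0.084375, running G = 0.040625
t=2: π = [0.2422, 0.1426, 0.2832, 0.1445, 0.1875], E[r] = -0.0957, γ^t·E[r] = -0.077520, running G = -0.036895
t=3: π = [0.2439, 0.1428, 0.2791, 0.1431, 0.1912], E[r] = -0.0879, γ^t·E[r] = -0.064072, running G = -0.100967
t=4: π = [0.2431, 0.1429, 0.2799, 0.1429, 0.1912], E[r] = -0.0887, γ^t·E[r] = -0.058206, running G = -0.159172
t=5: π = [0.2432, 0.1429, 0.2799, 0.1429, 0.1911], E[r] = -0.0888, γ^t·E[r] = -0.052462, running G = -0.211634
t=6: π = [0.2432, 0.1429, 0.2799, 0.1429, 0.1911], E[r] = -0.0888, γ^t·E[r] = -0.047192, running G = -0.258827
t=7: π = [0.2432, 0.1429, 0.2799, 0.1429, 0.1911], E[r] = -0.0888, γ^t·E[r] = -0.042474, running G = -0.301300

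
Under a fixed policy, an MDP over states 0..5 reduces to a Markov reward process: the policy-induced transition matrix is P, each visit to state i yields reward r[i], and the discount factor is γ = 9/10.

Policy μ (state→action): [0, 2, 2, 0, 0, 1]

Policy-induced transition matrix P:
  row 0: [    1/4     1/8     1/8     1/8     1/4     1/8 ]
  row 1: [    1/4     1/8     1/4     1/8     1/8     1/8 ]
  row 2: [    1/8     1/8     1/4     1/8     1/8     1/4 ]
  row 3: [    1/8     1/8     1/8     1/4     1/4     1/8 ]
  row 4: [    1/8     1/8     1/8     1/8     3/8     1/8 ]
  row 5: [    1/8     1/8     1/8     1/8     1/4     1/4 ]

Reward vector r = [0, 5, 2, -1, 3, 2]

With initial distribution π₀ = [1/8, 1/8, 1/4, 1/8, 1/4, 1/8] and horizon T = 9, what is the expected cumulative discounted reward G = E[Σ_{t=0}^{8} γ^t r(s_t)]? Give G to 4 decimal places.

t=0: π = [0.1250, 0.1250, 0.2500, 0.1250, 0.2500, 0.1250], E[r] = 2.0000, γ^t·E[r] = 2.000000, running G = 2.000000
t=1: π = [0.1563, 0.1250, 0.1719, 0.1406, 0.2344, 0.1719], E[r] = 1.8750, γ^t·E[r] = 1.687500, running G = 3.687500
t=2: π = [0.1602, 0.1250, 0.1621, 0.1426, 0.2422, 0.1680], E[r] = 1.8691, γ^t·E[r] = 1.514004, running G = 5.201504
t=3: π = [0.1606, 0.1250, 0.1609, 0.1428, 0.2444, 0.1663], E[r] = 1.8696, γ^t·E[r] = 1.362959, running G = 6.564463
t=4: π = [0.1607, 0.1250, 0.1607, 0.1429, 0.2448, 0.1659], E[r] = 1.8698, γ^t·E[r] = 1.226804, running G = 7.791267
t=5: π = [0.1607, 0.1250, 0.1607, 0.1429, 0.2449, 0.1658], E[r] = 1.8699, γ^t·E[r] = 1.104150, running G = 8.895417
t=6: π = [0.1607, 0.1250, 0.1607, 0.1429, 0.2449, 0.1658], E[r] = 1.8699, γ^t·E[r] = 0.993740, running G = 9.889157
t=7: π = [0.1607, 0.1250, 0.1607, 0.1429, 0.2449, 0.1658], E[r] = 1.8699, γ^t·E[r] = 0.894366, running G = 10.783523
t=8: π = [0.1607, 0.1250, 0.1607, 0.1429, 0.2449, 0.1658], E[r] = 1.8699, γ^t·E[r] = 0.804930, running G = 11.588453

G = 11.5885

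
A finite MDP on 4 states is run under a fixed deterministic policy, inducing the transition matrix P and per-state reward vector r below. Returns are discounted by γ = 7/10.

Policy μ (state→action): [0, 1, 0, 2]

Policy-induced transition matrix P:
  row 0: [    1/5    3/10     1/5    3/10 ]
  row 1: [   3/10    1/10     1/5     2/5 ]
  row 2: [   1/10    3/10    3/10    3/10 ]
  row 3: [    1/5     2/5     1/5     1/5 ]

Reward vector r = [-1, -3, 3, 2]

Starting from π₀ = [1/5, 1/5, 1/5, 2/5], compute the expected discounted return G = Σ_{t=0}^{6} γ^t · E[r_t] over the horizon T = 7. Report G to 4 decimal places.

G = 1.0103

t=0: π = [0.2000, 0.2000, 0.2000, 0.4000], E[r] = 0.6000, γ^t·E[r] = 0.600000, running G = 0.600000
t=1: π = [0.2000, 0.3000, 0.2200, 0.2800], E[r] = 0.1200, γ^t·E[r] = 0.084000, running G = 0.684000
t=2: π = [0.2080, 0.2680, 0.2220, 0.3020], E[r] = 0.2580, γ^t·E[r] = 0.126420, running G = 0.810420
t=3: π = [0.2046, 0.2766, 0.2222, 0.2966], E[r] = 0.2254, γ^t·E[r] = 0.077312, running G = 0.887732
t=4: π = [0.2054, 0.2743, 0.2222, 0.2980], E[r] = 0.2342, γ^t·E[r] = 0.056231, running G = 0.943964
t=5: π = [0.2052, 0.2749, 0.2222, 0.2976], E[r] = 0.2319, γ^t·E[r] = 0.038980, running G = 0.982943
t=6: π = [0.2053, 0.2748, 0.2222, 0.2977], E[r] = 0.2325, γ^t·E[r] = 0.027356, running G = 1.010300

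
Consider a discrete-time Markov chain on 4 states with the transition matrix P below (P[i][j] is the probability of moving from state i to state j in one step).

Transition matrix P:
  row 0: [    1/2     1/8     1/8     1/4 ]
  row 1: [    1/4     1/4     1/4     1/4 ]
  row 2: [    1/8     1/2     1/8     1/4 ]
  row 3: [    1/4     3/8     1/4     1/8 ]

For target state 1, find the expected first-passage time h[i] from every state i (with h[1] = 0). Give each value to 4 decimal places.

First-step conditioning: h[1] = 0; for i ≠ 1, h[i] = 1 + Σ_k P[i][k]·h[k].
  h[0] = 1 + 1/2·h[0] + 1/8·h[2] + 1/4·h[3]
  h[2] = 1 + 1/8·h[0] + 1/8·h[2] + 1/4·h[3]
  h[3] = 1 + 1/4·h[0] + 1/4·h[2] + 1/8·h[3]
Solving the 3×3 linear system over states ≠ 1 gives exactly h = [576/137, 0, 360/137, 424/137] (h[1] = 0 is the target).

h = [4.2044, 0.0000, 2.6277, 3.0949]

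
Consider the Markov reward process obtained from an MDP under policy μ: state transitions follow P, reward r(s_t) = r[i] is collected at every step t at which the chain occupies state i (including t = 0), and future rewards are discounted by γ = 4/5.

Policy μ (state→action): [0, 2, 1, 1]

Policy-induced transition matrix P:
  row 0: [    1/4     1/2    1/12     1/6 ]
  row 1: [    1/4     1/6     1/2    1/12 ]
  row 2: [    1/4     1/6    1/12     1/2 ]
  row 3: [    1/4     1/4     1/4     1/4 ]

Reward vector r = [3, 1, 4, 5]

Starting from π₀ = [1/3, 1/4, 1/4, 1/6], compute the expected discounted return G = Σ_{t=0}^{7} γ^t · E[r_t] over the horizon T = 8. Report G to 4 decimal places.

t=0: π = [0.3333, 0.2500, 0.2500, 0.1667], E[r] = 3.0833, γ^t·E[r] = 3.083333, running G = 3.083333
t=1: π = [0.2500, 0.2917, 0.2153, 0.2431], E[r] = 3.1181, γ^t·E[r] = 2.494444, running G = 5.577778
t=2: π = [0.2500, 0.2703, 0.2454, 0.2344], E[r] = 3.1736, γ^t·E[r] = 2.031111, running G = 7.608889
t=3: π = [0.2500, 0.2695, 0.2350, 0.2455], E[r] = 3.1869, γ^t·E[r] = 1.631679, running G = 9.240568
t=4: π = [0.2500, 0.2705, 0.2365, 0.2430], E[r] = 3.1816, γ^t·E[r] = 1.303195, running G = 10.543763
t=5: π = [0.2500, 0.2702, 0.2365, 0.2432], E[r] = 3.1825, γ^t·E[r] = 1.042835, running G = 11.586598
t=6: π = [0.2500, 0.2703, 0.2365, 0.2433], E[r] = 3.1824, γ^t·E[r] = 0.834260, running G = 12.420858
t=7: π = [0.2500, 0.2703, 0.2365, 0.2432], E[r] = 3.1824, γ^t·E[r] = 0.667403, running G = 13.088261

G = 13.0883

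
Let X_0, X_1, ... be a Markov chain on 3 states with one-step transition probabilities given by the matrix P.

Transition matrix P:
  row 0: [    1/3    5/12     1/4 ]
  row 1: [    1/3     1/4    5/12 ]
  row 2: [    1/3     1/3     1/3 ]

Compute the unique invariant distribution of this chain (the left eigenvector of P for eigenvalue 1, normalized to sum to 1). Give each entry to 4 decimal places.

π = [0.3333, 0.3333, 0.3333]

Balance equations π_j = Σ_i π_i·P[i][j]:
  π_0 = 1/3·π_0 + 1/3·π_1 + 1/3·π_2
  π_1 = 5/12·π_0 + 1/4·π_1 + 1/3·π_2
  normalize: π_0 + π_1 + π_2 = 1
Solving the linear system gives exactly π = [1/3, 1/3, 1/3].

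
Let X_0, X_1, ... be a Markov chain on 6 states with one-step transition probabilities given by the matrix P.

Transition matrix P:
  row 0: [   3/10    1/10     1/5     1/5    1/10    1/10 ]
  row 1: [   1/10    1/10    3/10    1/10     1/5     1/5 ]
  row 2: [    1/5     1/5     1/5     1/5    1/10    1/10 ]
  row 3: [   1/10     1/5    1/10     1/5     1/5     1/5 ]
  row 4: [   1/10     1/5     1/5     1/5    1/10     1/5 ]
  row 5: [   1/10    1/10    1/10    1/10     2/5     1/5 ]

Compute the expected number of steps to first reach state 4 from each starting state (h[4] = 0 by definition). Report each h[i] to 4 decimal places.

h = [5.7370, 5.0567, 5.6689, 4.9206, 0.0000, 3.9229]

First-step conditioning: h[4] = 0; for i ≠ 4, h[i] = 1 + Σ_k P[i][k]·h[k].
  h[0] = 1 + 3/10·h[0] + 1/10·h[1] + 1/5·h[2] + 1/5·h[3] + 1/10·h[5]
  h[1] = 1 + 1/10·h[0] + 1/10·h[1] + 3/10·h[2] + 1/10·h[3] + 1/5·h[5]
  h[2] = 1 + 1/5·h[0] + 1/5·h[1] + 1/5·h[2] + 1/5·h[3] + 1/10·h[5]
  h[3] = 1 + 1/10·h[0] + 1/5·h[1] + 1/10·h[2] + 1/5·h[3] + 1/5·h[5]
  h[5] = 1 + 1/10·h[0] + 1/10·h[1] + 1/10·h[2] + 1/10·h[3] + 1/5·h[5]
Solving the 5×5 linear system over states ≠ 4 gives exactly h = [2530/441, 2230/441, 2500/441, 310/63, 0, 1730/441] (h[4] = 0 is the target).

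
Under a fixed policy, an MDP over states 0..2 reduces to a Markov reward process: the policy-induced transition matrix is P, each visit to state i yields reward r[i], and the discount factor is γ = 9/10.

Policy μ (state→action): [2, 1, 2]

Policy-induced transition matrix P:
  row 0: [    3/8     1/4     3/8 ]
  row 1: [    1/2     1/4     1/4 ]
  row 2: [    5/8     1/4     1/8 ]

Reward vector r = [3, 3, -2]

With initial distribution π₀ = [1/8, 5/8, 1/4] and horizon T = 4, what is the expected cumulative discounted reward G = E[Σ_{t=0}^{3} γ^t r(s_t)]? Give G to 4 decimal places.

G = 5.8643

t=0: π = [0.1250, 0.6250, 0.2500], E[r] = 1.7500, γ^t·E[r] = 1.750000, running G = 1.750000
t=1: π = [0.5156, 0.2500, 0.2344], E[r] = 1.8281, γ^t·E[r] = 1.645313, running G = 3.395313
t=2: π = [0.4648, 0.2500, 0.2852], E[r] = 1.5742, γ^t·E[r] = 1.275117, running G = 4.670430
t=3: π = [0.4775, 0.2500, 0.2725], E[r] = 1.6377, γ^t·E[r] = 1.193880, running G = 5.864310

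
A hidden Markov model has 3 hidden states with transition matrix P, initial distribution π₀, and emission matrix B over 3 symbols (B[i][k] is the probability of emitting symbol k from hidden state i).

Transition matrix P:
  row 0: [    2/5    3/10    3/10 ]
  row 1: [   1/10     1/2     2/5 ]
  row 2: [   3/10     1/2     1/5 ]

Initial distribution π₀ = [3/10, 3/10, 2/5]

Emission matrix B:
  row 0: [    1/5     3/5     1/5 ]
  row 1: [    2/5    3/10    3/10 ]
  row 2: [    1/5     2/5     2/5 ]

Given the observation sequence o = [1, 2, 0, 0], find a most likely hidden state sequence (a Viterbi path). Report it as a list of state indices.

path = [2, 1, 1, 1]

t=0: δ = [1.800e-01, 9.000e-02, 1.600e-01]  (obs o_0=1)
t=1: δ = [1.440e-02, 2.400e-02, 2.160e-02]  ψ = [0, 2, 0]  (obs o_1=2)
t=2: δ = [1.296e-03, 4.800e-03, 1.920e-03]  ψ = [2, 1, 1]  (obs o_2=0)
t=3: δ = [1.152e-04, 9.600e-04, 3.840e-04]  ψ = [2, 1, 1]  (obs o_3=0)
backtrack: best end state = 1; path = [2, 1, 1, 1]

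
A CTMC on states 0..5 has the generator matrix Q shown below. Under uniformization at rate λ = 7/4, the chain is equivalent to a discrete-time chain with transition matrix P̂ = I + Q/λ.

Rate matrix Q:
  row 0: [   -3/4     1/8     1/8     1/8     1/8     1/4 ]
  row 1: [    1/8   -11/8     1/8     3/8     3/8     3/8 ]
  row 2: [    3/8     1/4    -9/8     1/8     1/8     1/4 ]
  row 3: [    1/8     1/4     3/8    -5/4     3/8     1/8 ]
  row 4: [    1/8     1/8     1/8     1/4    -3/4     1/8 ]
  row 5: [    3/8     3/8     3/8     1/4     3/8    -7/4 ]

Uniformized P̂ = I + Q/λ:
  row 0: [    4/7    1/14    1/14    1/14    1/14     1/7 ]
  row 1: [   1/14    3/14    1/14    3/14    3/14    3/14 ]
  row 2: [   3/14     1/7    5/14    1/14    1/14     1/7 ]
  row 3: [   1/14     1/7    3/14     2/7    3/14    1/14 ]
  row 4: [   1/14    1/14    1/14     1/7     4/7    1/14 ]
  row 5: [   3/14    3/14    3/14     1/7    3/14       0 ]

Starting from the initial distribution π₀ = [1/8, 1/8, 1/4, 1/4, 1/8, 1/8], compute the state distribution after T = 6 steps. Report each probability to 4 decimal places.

t=0: π = [0.1250, 0.1250, 0.2500, 0.2500, 0.1250, 0.1250]
t=1: π = [0.1875, 0.1429, 0.1964, 0.1607, 0.2054, 0.1071]
t=2: π = [0.2085, 0.1327, 0.1658, 0.1486, 0.2328, 0.1116]
t=3: π = [0.2153, 0.1288, 0.1560, 0.1468, 0.2439, 0.1091]
t=4: π = [0.2170, 0.1270, 0.1526, 0.1465, 0.2484, 0.1086]
t=5: π = [0.2172, 0.1264, 0.1515, 0.1465, 0.2502, 0.1082]
t=6: π = [0.2171, 0.1262, 0.1511, 0.1465, 0.2510, 0.1081]

π = [0.2171, 0.1262, 0.1511, 0.1465, 0.2510, 0.1081]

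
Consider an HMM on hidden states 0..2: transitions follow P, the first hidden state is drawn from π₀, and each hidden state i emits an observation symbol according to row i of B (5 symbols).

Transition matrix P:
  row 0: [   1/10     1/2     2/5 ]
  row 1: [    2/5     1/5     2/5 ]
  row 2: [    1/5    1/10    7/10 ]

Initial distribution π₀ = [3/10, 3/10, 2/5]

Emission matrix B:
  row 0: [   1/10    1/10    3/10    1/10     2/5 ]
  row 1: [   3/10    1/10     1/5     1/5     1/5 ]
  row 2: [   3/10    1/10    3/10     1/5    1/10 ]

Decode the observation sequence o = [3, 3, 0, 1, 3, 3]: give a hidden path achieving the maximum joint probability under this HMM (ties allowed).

t=0: δ = [3.000e-02, 6.000e-02, 8.000e-02]  (obs o_0=3)
t=1: δ = [2.400e-03, 3.000e-03, 1.120e-02]  ψ = [1, 0, 2]  (obs o_1=3)
t=2: δ = [2.240e-04, 3.600e-04, 2.352e-03]  ψ = [2, 0, 2]  (obs o_2=0)
t=3: δ = [4.704e-05, 2.352e-05, 1.646e-04]  ψ = [2, 2, 2]  (obs o_3=1)
t=4: δ = [3.293e-06, 4.704e-06, 2.305e-05]  ψ = [2, 0, 2]  (obs o_4=3)
t=5: δ = [4.610e-07, 4.610e-07, 3.227e-06]  ψ = [2, 2, 2]  (obs o_5=3)
backtrack: best end state = 2; path = [2, 2, 2, 2, 2, 2]

path = [2, 2, 2, 2, 2, 2]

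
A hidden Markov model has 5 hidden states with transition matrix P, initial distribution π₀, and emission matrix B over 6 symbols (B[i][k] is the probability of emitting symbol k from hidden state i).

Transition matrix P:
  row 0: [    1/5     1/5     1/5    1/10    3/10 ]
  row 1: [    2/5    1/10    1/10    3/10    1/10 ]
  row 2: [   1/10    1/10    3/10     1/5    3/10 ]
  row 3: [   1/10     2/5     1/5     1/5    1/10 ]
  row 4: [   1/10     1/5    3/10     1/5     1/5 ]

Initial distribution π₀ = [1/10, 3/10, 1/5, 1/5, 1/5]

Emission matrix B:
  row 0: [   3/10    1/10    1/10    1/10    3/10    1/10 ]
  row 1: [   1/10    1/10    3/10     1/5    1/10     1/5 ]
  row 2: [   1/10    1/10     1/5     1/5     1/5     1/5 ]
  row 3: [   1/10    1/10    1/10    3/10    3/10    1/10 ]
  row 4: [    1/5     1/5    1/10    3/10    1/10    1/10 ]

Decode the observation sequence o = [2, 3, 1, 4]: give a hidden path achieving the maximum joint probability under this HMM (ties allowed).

path = [1, 3, 1, 0]

t=0: δ = [1.000e-02, 9.000e-02, 4.000e-02, 2.000e-02, 2.000e-02]  (obs o_0=2)
t=1: δ = [3.600e-03, 1.800e-03, 2.400e-03, 8.100e-03, 3.600e-03]  ψ = [1, 1, 2, 1, 2]  (obs o_1=3)
t=2: δ = [8.100e-05, 3.240e-04, 1.620e-04, 1.620e-04, 2.160e-04]  ψ = [3, 3, 3, 3, 0]  (obs o_2=1)
t=3: δ = [3.888e-05, 6.480e-06, 1.296e-05, 2.916e-05, 4.860e-06]  ψ = [1, 3, 4, 1, 2]  (obs o_3=4)
backtrack: best end state = 0; path = [1, 3, 1, 0]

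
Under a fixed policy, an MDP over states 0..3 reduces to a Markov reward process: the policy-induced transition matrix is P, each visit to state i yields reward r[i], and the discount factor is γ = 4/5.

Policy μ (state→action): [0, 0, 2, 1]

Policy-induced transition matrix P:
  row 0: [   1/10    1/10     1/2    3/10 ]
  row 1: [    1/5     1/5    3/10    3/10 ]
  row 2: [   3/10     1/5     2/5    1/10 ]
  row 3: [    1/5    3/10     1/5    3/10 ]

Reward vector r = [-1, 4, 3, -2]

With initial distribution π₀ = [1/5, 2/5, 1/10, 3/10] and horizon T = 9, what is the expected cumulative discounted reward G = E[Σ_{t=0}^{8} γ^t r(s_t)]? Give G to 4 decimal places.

G = 4.9560

t=0: π = [0.2000, 0.4000, 0.1000, 0.3000], E[r] = 1.1000, γ^t·E[r] = 1.100000, running G = 1.100000
t=1: π = [0.1900, 0.2100, 0.3200, 0.2800], E[r] = 1.0500, γ^t·E[r] = 0.840000, running G = 1.940000
t=2: π = [0.2130, 0.2090, 0.3420, 0.2360], E[r] = 1.1770, γ^t·E[r] = 0.753280, running G = 2.693280
t=3: π = [0.2129, 0.2023, 0.3532, 0.2316], E[r] = 1.1927, γ^t·E[r] = 0.610662, running G = 3.303942
t=4: π = [0.2140, 0.2019, 0.3547, 0.2294], E[r] = 1.1990, γ^t·E[r] = 0.491090, running G = 3.795032
t=5: π = [0.2141, 0.2015, 0.3553, 0.2291], E[r] = 1.2000, γ^t·E[r] = 0.393212, running G = 4.188245
t=6: π = [0.2141, 0.2015, 0.3554, 0.2289], E[r] = 1.2003, γ^t·E[r] = 0.314660, running G = 4.502905
t=7: π = [0.2141, 0.2015, 0.3555, 0.2289], E[r] = 1.2004, γ^t·E[r] = 0.251742, running G = 4.754646
t=8: π = [0.2141, 0.2015, 0.3555, 0.2289], E[r] = 1.2004, γ^t·E[r] = 0.201396, running G = 4.956043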